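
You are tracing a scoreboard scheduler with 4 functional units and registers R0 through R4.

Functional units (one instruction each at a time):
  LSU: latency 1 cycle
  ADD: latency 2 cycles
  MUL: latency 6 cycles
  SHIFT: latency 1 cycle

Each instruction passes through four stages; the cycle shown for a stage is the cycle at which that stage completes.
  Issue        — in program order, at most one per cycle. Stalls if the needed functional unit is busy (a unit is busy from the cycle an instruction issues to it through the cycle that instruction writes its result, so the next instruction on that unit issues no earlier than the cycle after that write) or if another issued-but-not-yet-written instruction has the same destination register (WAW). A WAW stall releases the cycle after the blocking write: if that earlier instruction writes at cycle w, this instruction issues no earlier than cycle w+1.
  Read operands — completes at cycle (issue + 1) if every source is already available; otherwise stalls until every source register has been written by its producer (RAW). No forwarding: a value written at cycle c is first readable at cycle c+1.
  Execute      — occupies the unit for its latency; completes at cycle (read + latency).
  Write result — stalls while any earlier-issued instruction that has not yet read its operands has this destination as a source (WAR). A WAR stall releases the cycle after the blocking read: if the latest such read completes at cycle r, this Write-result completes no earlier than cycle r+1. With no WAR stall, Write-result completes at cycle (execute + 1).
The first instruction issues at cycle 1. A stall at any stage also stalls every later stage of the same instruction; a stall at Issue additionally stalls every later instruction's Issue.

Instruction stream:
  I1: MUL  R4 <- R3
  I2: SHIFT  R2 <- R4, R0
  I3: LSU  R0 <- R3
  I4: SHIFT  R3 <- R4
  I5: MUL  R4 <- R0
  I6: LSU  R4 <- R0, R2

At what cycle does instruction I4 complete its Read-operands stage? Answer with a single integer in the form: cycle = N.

cycle = 14

cycle 1: I1 issues→MUL
cycle 2: I1 reads | I2 issues→SHIFT
cycle 3: I3 issues→LSU
cycle 4: I3 reads
cycle 5: I3 exec-done
cycle 8: I1 exec-done
cycle 9: I1 writes R4
cycle 10: I2 reads
cycle 11: I2 exec-done | I3 writes R0
cycle 12: I2 writes R2
cycle 13: I4 issues→SHIFT
cycle 14: I4 reads | I5 issues→MUL
cycle 15: I4 exec-done | I5 reads
cycle 16: I4 writes R3
cycle 21: I5 exec-done
cycle 22: I5 writes R4
cycle 23: I6 issues→LSU
cycle 24: I6 reads
cycle 25: I6 exec-done
cycle 26: I6 writes R4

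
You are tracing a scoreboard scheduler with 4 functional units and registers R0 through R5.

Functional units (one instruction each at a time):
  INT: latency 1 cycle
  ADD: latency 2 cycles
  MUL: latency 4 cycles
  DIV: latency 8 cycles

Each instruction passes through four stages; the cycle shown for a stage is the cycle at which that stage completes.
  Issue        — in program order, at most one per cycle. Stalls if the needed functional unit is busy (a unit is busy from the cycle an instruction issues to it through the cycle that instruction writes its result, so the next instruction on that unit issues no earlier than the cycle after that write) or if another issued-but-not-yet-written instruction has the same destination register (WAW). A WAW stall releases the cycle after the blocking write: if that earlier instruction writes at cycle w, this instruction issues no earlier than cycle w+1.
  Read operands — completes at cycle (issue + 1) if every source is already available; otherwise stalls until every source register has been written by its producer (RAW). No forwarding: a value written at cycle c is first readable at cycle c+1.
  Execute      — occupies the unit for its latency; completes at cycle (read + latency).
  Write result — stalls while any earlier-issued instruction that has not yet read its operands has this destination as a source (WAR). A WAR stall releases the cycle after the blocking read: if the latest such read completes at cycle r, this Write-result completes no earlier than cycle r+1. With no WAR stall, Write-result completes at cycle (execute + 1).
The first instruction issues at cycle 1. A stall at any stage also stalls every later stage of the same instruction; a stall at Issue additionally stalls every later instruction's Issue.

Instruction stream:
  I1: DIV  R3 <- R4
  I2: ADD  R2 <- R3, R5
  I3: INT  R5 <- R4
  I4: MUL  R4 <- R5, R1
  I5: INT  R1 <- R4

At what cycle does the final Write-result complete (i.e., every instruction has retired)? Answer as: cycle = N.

t=1  I1 issues→DIV
t=2  I1 reads, I2 issues→ADD
t=3  I3 issues→INT
t=4  I3 reads, I4 issues→MUL
t=5  I3 exec-done
t=10  I1 exec-done
t=11  I1 writes R3
t=12  I2 reads
t=13  I3 writes R5
t=14  I2 exec-done, I4 reads, I5 issues→INT
t=15  I2 writes R2
t=18  I4 exec-done
t=19  I4 writes R4
t=20  I5 reads
t=21  I5 exec-done
t=22  I5 writes R1

cycle = 22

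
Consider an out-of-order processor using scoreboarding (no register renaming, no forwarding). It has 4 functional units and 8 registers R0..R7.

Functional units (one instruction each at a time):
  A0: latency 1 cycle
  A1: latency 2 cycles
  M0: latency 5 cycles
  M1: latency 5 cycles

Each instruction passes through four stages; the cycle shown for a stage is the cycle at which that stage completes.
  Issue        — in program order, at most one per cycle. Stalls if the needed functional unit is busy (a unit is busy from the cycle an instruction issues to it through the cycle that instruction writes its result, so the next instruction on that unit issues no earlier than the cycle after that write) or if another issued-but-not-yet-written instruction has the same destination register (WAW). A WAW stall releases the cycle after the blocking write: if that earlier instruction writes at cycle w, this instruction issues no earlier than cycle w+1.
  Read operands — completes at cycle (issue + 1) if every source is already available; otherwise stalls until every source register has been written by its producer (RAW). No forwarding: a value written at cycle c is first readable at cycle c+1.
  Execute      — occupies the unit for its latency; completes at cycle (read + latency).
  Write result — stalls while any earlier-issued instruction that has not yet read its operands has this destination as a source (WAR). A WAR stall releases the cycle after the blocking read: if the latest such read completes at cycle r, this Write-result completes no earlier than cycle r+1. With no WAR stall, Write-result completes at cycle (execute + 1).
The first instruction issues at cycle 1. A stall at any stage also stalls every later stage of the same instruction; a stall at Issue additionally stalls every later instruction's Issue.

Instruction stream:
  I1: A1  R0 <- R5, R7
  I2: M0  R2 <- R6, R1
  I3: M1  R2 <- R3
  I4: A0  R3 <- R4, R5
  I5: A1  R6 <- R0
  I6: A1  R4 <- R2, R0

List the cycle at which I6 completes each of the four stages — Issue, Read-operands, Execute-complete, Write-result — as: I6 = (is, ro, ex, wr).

I6 = (17, 18, 20, 21)

cycle 1: issue I1 (A1)
cycle 2: I1 read-ops, issue I2 (M0)
cycle 3: I2 read-ops
cycle 4: I1 finished on A1
cycle 5: I1→R0
cycle 8: I2 finished on M0
cycle 9: I2→R2
cycle 10: issue I3 (M1)
cycle 11: I3 read-ops, issue I4 (A0)
cycle 12: I4 read-ops, issue I5 (A1)
cycle 13: I4 finished on A0, I5 read-ops
cycle 14: I4→R3
cycle 15: I5 finished on A1
cycle 16: I3 finished on M1, I5→R6
cycle 17: I3→R2, issue I6 (A1)
cycle 18: I6 read-ops
cycle 20: I6 finished on A1
cycle 21: I6→R4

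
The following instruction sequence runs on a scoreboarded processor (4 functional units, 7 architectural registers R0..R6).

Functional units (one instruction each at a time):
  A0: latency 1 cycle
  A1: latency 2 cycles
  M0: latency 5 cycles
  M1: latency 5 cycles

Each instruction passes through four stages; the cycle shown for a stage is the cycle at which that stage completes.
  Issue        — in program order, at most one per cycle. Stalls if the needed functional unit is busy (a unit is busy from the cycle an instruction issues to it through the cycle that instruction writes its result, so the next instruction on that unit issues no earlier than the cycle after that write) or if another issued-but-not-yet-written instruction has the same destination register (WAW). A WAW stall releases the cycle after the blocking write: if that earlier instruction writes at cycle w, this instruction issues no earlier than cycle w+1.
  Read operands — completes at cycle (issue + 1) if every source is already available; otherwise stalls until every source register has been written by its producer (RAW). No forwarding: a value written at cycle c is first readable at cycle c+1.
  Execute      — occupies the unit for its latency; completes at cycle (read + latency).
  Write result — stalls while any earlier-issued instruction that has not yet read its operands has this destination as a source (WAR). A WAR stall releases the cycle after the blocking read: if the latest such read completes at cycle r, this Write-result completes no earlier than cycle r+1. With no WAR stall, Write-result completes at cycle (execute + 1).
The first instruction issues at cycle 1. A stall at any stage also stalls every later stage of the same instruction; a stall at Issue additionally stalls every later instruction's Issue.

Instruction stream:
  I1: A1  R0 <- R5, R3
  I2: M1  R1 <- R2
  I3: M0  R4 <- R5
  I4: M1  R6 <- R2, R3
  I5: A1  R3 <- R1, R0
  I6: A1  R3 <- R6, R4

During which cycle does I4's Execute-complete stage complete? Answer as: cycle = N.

t=1  I1 issues→A1
t=2  I1 reads · I2 issues→M1
t=3  I2 reads · I3 issues→M0
t=4  I1 exec-done · I3 reads
t=5  I1 writes R0
t=8  I2 exec-done
t=9  I2 writes R1 · I3 exec-done
t=10  I3 writes R4 · I4 issues→M1
t=11  I4 reads · I5 issues→A1
t=12  I5 reads
t=14  I5 exec-done
t=15  I5 writes R3
t=16  I4 exec-done · I6 issues→A1
t=17  I4 writes R6
t=18  I6 reads
t=20  I6 exec-done
t=21  I6 writes R3

cycle = 16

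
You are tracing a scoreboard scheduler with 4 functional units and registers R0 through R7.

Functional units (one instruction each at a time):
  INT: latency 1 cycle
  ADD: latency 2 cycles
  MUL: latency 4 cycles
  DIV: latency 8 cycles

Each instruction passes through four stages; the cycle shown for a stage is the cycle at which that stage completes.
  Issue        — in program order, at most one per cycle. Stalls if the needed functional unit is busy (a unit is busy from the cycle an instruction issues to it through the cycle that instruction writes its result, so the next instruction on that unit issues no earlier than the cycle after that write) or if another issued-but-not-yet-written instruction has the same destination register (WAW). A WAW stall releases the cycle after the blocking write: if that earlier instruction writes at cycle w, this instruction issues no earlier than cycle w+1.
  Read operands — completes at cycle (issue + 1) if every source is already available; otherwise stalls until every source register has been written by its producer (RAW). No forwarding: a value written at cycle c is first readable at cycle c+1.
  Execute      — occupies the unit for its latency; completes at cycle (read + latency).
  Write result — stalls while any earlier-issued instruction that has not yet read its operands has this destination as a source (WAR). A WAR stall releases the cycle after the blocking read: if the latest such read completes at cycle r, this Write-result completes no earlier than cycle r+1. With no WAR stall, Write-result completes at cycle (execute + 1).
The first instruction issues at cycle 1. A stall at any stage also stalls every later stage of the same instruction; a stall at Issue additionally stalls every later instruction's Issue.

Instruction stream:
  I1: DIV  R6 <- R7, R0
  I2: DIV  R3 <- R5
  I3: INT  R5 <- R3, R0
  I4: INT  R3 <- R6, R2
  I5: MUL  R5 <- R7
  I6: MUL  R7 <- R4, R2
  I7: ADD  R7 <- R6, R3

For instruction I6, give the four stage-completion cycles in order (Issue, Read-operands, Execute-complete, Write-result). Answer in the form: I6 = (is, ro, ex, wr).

t=1  I1 dispatched to DIV
t=2  I1 operands ready
t=10  I1 complete
t=11  R6←I1
t=12  I2 dispatched to DIV
t=13  I2 operands ready | I3 dispatched to INT
t=21  I2 complete
t=22  R3←I2
t=23  I3 operands ready
t=24  I3 complete
t=25  R5←I3
t=26  I4 dispatched to INT
t=27  I4 operands ready | I5 dispatched to MUL
t=28  I4 complete | I5 operands ready
t=29  R3←I4
t=32  I5 complete
t=33  R5←I5
t=34  I6 dispatched to MUL
t=35  I6 operands ready
t=39  I6 complete
t=40  R7←I6
t=41  I7 dispatched to ADD
t=42  I7 operands ready
t=44  I7 complete
t=45  R7←I7

I6 = (34, 35, 39, 40)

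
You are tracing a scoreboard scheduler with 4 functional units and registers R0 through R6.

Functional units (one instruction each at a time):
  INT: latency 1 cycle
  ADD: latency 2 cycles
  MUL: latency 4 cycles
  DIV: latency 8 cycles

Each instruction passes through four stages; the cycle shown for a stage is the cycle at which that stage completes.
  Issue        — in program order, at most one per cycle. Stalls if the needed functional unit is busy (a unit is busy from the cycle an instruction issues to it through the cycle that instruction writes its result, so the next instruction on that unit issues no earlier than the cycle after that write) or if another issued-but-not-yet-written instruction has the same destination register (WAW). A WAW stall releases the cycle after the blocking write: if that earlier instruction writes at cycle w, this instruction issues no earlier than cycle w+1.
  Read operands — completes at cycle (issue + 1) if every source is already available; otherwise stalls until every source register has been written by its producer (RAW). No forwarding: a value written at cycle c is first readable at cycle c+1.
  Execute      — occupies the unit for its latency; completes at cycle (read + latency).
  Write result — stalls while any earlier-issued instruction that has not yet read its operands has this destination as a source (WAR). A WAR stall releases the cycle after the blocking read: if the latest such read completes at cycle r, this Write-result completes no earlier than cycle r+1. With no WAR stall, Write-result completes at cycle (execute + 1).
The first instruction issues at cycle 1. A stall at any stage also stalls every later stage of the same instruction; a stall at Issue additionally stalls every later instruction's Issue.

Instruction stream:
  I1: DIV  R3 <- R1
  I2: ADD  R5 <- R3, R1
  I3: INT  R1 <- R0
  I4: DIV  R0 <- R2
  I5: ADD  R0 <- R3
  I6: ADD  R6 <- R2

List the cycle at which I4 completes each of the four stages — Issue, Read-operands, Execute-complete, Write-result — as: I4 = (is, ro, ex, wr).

I4 = (12, 13, 21, 22)

c1: I1→DIV
c2: I1 RO | I2→ADD
c3: I3→INT
c4: I3 RO
c5: I3 EX
c10: I1 EX
c11: I1 WR R3
c12: I2 RO | I4→DIV
c13: I3 WR R1 | I4 RO
c14: I2 EX
c15: I2 WR R5
c21: I4 EX
c22: I4 WR R0
c23: I5→ADD
c24: I5 RO
c26: I5 EX
c27: I5 WR R0
c28: I6→ADD
c29: I6 RO
c31: I6 EX
c32: I6 WR R6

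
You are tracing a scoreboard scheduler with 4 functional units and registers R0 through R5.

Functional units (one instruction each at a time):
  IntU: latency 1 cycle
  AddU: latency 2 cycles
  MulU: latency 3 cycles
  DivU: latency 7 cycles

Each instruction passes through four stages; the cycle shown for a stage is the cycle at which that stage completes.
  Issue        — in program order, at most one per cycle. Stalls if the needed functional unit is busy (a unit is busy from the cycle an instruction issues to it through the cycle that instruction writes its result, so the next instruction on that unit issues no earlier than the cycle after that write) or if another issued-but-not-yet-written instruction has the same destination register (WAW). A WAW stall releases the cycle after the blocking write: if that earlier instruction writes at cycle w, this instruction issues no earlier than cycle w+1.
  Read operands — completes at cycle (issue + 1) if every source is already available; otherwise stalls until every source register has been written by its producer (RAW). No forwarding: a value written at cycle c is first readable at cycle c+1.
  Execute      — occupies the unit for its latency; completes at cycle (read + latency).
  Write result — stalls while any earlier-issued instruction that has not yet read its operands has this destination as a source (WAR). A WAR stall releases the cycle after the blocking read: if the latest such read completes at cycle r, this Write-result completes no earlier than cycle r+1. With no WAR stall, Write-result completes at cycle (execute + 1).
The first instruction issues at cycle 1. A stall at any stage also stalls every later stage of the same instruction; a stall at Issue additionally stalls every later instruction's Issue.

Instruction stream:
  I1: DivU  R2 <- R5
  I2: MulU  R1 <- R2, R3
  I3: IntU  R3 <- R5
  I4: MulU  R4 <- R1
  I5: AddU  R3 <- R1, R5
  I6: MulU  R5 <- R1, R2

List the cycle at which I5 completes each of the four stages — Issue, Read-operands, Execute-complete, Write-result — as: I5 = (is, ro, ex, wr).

I5 = (17, 18, 20, 21)

I1 -> (1, 2, 9, 10)
I2 -> (2, 11, 14, 15)  // RAW R2: wait I1 write@10
I3 -> (3, 4, 5, 12)  // WAR R3: wait I2 read@11
I4 -> (16, 17, 20, 21)  // struct: MulU busy until I2 writes@15
I5 -> (17, 18, 20, 21)
I6 -> (22, 23, 26, 27)  // struct: MulU busy until I4 writes@21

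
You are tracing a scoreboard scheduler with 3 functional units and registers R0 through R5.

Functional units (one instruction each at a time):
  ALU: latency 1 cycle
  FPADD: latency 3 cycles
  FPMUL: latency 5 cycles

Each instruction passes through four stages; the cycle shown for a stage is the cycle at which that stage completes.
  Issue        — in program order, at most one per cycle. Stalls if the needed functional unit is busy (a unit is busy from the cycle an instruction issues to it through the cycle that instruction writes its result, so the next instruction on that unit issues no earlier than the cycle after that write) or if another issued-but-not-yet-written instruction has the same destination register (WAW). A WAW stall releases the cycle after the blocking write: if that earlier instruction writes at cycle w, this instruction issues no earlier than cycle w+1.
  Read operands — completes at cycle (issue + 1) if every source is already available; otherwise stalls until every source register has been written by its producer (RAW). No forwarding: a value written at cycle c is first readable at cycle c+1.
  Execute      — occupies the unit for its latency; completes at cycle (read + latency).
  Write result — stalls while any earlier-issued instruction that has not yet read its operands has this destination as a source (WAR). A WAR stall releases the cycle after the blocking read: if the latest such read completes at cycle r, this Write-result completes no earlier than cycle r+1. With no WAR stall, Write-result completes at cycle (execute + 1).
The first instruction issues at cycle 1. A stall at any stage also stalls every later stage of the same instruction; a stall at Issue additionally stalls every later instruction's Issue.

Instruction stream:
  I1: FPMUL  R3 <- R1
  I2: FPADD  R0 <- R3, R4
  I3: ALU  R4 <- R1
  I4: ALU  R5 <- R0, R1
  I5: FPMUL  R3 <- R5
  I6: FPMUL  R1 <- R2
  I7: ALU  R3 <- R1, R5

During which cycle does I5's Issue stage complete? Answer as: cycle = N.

cycle = 12

I1: IS=1 RO=2 EX=7 WR=8
I2: IS=2 RO=9 EX=12 WR=13  [RAW R3: wait I1 write@8]
I3: IS=3 RO=4 EX=5 WR=10  [WAR R4: wait I2 read@9]
I4: IS=11 RO=14 EX=15 WR=16  [struct: ALU busy until I3 writes@10; RAW R0: wait I2 write@13]
I5: IS=12 RO=17 EX=22 WR=23  [RAW R5: wait I4 write@16]
I6: IS=24 RO=25 EX=30 WR=31  [struct: FPMUL busy until I5 writes@23]
I7: IS=25 RO=32 EX=33 WR=34  [RAW R1: wait I6 write@31]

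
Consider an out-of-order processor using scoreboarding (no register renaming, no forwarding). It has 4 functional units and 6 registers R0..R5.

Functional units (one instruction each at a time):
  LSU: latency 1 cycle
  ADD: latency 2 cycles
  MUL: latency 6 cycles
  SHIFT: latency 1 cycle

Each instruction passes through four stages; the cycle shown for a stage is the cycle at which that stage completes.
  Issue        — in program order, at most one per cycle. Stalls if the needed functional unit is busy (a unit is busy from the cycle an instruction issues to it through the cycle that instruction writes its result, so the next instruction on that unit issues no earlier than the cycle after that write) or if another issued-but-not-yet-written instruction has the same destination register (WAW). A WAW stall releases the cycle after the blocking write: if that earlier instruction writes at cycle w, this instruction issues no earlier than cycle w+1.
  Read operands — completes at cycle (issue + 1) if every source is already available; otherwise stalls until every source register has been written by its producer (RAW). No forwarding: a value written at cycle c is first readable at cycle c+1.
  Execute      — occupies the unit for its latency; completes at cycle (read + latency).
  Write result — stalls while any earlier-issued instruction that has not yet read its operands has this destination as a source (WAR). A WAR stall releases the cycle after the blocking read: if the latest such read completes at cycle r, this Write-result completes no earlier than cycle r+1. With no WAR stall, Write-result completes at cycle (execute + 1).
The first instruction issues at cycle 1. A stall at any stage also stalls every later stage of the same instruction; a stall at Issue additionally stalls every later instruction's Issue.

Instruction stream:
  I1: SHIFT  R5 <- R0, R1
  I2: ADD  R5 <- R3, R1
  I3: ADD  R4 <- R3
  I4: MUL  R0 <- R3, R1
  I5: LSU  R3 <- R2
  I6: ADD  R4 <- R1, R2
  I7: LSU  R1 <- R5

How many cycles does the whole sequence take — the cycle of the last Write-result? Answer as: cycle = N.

cycle = 19

cycle 1: I1 dispatched to SHIFT
cycle 2: I1 operands ready
cycle 3: I1 complete
cycle 4: R5←I1
cycle 5: I2 dispatched to ADD
cycle 6: I2 operands ready
cycle 8: I2 complete
cycle 9: R5←I2
cycle 10: I3 dispatched to ADD
cycle 11: I3 operands ready · I4 dispatched to MUL
cycle 12: I4 operands ready · I5 dispatched to LSU
cycle 13: I3 complete · I5 operands ready
cycle 14: R4←I3 · I5 complete
cycle 15: R3←I5 · I6 dispatched to ADD
cycle 16: I6 operands ready · I7 dispatched to LSU
cycle 17: I7 operands ready
cycle 18: I4 complete · I6 complete · I7 complete
cycle 19: R0←I4 · R4←I6 · R1←I7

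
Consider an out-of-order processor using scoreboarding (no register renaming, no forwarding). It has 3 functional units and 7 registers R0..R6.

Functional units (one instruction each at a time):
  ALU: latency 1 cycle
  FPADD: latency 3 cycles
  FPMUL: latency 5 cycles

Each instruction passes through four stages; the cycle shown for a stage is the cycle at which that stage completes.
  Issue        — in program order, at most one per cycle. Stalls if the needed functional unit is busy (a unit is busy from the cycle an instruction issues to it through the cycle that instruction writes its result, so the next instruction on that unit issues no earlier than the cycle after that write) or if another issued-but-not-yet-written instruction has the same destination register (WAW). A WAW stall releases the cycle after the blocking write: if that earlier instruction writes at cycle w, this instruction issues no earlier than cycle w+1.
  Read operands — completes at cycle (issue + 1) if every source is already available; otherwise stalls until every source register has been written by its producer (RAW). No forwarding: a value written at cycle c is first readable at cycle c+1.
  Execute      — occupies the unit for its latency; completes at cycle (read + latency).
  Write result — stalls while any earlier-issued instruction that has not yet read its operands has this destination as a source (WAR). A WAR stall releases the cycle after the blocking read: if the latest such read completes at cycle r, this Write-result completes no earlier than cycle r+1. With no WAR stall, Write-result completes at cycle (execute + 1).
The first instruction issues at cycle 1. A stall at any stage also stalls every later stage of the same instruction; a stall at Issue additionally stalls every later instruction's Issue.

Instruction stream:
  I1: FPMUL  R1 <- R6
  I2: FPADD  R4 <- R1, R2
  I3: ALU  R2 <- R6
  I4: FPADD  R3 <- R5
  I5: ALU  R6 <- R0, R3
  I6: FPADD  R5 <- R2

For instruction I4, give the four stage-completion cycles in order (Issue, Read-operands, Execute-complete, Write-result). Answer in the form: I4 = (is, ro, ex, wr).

I4 = (14, 15, 18, 19)

I1: IS=1 RO=2 EX=7 WR=8
I2: IS=2 RO=9 EX=12 WR=13  [RAW R1: wait I1 write@8]
I3: IS=3 RO=4 EX=5 WR=10  [WAR R2: wait I2 read@9]
I4: IS=14 RO=15 EX=18 WR=19  [struct: FPADD busy until I2 writes@13]
I5: IS=15 RO=20 EX=21 WR=22  [RAW R3: wait I4 write@19]
I6: IS=20 RO=21 EX=24 WR=25  [struct: FPADD busy until I4 writes@19]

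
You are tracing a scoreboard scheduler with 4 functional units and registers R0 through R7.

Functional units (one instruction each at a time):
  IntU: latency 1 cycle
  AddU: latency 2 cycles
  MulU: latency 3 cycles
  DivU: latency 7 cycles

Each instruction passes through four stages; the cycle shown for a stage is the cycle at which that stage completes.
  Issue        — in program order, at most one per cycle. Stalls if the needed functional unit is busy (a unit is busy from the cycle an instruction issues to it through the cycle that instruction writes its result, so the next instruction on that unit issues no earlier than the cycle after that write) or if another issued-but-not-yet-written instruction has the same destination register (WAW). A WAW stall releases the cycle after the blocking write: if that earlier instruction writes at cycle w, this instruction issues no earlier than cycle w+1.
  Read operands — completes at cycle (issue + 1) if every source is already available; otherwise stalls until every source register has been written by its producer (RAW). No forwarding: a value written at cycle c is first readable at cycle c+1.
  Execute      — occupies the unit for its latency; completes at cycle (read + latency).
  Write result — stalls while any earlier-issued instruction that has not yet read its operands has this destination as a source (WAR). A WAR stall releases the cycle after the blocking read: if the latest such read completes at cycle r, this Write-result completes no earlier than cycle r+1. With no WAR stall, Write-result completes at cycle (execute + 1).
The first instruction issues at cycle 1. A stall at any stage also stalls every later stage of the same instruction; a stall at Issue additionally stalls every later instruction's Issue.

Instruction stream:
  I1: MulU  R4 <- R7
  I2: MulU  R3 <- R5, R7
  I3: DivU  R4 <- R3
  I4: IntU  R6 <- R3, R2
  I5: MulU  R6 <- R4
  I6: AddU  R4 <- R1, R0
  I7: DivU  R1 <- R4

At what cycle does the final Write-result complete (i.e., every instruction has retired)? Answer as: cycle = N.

cycle = 35

I1  is:1  ro:2  ex:5  wr:6
I2  is:7  ro:8  ex:11  wr:12  — struct: MulU busy until I1 writes@6
I3  is:8  ro:13  ex:20  wr:21  — RAW R3: wait I2 write@12
I4  is:9  ro:13  ex:14  wr:15  — RAW R3: wait I2 write@12
I5  is:16  ro:22  ex:25  wr:26  — WAW R6: wait I4 write@15, RAW R4: wait I3 write@21
I6  is:22  ro:23  ex:25  wr:26  — WAW R4: wait I3 write@21
I7  is:23  ro:27  ex:34  wr:35  — RAW R4: wait I6 write@26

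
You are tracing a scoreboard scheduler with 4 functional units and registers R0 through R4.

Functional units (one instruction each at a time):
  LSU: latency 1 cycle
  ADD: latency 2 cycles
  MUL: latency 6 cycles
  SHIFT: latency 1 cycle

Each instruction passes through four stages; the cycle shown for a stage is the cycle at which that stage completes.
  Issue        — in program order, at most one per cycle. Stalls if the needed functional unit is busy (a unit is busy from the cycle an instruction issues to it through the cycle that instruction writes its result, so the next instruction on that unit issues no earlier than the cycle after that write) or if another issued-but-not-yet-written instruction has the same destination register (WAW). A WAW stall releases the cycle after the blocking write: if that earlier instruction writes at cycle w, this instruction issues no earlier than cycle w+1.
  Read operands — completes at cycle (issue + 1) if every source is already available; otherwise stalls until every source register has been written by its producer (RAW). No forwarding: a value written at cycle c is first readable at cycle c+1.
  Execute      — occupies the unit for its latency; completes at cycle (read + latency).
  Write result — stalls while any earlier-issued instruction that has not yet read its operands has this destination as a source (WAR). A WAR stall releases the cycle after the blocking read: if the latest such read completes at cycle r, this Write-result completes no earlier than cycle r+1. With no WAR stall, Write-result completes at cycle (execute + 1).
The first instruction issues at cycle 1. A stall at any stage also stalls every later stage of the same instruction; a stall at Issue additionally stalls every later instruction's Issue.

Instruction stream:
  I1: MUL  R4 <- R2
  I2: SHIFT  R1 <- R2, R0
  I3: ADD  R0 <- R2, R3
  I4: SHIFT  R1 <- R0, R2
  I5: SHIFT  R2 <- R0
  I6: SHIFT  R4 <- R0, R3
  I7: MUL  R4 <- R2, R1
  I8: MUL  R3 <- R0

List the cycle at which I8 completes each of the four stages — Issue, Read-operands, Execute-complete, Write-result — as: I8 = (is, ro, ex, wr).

cycle 1: issue I1 (MUL)
cycle 2: I1 read-ops | issue I2 (SHIFT)
cycle 3: I2 read-ops | issue I3 (ADD)
cycle 4: I2 finished on SHIFT | I3 read-ops
cycle 5: I2→R1
cycle 6: I3 finished on ADD | issue I4 (SHIFT)
cycle 7: I3→R0
cycle 8: I1 finished on MUL | I4 read-ops
cycle 9: I1→R4 | I4 finished on SHIFT
cycle 10: I4→R1
cycle 11: issue I5 (SHIFT)
cycle 12: I5 read-ops
cycle 13: I5 finished on SHIFT
cycle 14: I5→R2
cycle 15: issue I6 (SHIFT)
cycle 16: I6 read-ops
cycle 17: I6 finished on SHIFT
cycle 18: I6→R4
cycle 19: issue I7 (MUL)
cycle 20: I7 read-ops
cycle 26: I7 finished on MUL
cycle 27: I7→R4
cycle 28: issue I8 (MUL)
cycle 29: I8 read-ops
cycle 35: I8 finished on MUL
cycle 36: I8→R3

I8 = (28, 29, 35, 36)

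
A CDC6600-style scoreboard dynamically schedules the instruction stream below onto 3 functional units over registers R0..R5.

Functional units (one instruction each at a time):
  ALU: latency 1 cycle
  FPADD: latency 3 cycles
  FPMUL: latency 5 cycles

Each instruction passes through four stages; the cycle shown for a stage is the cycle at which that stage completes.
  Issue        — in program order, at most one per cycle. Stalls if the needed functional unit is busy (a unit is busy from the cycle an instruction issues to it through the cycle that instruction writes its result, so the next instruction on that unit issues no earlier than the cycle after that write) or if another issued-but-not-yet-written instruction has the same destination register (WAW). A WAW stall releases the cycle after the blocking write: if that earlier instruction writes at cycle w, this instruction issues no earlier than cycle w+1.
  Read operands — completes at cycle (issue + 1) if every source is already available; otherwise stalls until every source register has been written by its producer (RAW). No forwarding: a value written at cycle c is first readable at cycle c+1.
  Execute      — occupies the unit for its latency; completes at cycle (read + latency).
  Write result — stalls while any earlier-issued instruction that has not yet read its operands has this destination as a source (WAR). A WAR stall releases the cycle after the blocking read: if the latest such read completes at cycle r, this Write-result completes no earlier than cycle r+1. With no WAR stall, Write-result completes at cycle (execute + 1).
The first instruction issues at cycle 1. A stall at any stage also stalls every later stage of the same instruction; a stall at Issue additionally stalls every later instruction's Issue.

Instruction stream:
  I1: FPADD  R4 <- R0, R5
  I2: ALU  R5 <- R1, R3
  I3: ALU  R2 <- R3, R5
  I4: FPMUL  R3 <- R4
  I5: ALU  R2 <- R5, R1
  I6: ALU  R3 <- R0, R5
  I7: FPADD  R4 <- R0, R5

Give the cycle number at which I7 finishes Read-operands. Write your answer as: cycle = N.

I1 -> (1, 2, 5, 6)
I2 -> (2, 3, 4, 5)
I3 -> (6, 7, 8, 9)  // struct: ALU busy until I2 writes@5
I4 -> (7, 8, 13, 14)
I5 -> (10, 11, 12, 13)  // struct: ALU busy until I3 writes@9
I6 -> (15, 16, 17, 18)  // WAW R3: wait I4 write@14
I7 -> (16, 17, 20, 21)

cycle = 17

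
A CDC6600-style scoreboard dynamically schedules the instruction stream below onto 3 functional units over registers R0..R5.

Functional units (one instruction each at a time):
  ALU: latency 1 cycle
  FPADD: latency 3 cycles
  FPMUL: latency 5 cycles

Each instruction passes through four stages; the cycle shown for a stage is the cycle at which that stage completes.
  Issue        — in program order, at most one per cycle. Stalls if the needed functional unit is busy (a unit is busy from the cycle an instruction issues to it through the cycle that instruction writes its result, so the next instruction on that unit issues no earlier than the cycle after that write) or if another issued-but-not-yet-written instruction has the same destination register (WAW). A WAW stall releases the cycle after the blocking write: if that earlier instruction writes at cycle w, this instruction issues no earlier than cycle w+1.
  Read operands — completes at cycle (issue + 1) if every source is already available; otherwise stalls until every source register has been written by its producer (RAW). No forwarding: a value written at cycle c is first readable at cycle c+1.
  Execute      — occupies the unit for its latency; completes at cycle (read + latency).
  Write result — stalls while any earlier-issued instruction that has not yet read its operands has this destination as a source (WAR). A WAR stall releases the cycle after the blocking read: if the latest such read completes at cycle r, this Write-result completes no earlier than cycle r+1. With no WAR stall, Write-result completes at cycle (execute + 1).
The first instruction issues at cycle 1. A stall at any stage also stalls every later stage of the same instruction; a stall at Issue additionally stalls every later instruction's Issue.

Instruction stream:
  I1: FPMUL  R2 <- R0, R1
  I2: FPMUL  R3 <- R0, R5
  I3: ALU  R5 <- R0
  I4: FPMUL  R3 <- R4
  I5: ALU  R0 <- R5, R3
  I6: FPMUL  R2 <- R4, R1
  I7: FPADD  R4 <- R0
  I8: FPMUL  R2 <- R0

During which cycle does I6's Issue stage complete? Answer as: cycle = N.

[I1] 1/2/7/8
[I2] 9/10/15/16  (struct: FPMUL busy until I1 writes@8)
[I3] 10/11/12/13
[I4] 17/18/23/24  (struct: FPMUL busy until I2 writes@16)
[I5] 18/25/26/27  (RAW R3: wait I4 write@24)
[I6] 25/26/31/32  (struct: FPMUL busy until I4 writes@24)
[I7] 26/28/31/32  (RAW R0: wait I5 write@27)
[I8] 33/34/39/40  (struct: FPMUL busy until I6 writes@32)

cycle = 25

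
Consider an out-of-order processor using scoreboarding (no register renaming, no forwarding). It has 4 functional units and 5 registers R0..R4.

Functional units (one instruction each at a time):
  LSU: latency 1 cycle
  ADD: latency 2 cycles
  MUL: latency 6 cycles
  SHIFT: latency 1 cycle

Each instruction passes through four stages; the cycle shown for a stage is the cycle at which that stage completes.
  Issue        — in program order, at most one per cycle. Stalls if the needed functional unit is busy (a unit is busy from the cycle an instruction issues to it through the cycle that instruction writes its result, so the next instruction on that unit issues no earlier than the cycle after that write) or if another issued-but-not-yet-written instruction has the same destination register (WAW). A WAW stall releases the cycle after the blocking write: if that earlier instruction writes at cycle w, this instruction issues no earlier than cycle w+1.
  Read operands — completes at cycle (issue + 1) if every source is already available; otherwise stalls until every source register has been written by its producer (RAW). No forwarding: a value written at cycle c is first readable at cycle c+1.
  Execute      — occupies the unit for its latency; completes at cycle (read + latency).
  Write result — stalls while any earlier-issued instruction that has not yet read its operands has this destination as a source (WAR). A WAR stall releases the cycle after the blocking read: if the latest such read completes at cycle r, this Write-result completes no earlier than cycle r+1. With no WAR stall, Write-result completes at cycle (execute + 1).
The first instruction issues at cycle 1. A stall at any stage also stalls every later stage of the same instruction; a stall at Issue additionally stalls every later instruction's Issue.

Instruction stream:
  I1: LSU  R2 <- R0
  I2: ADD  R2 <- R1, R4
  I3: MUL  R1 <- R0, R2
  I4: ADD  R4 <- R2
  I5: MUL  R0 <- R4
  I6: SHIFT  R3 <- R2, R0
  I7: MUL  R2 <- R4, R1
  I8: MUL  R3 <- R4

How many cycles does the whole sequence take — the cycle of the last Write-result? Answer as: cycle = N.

cycle = 44

I1 -> (1, 2, 3, 4)
I2 -> (5, 6, 8, 9)  // WAW R2: wait I1 write@4
I3 -> (6, 10, 16, 17)  // RAW R2: wait I2 write@9
I4 -> (10, 11, 13, 14)  // struct: ADD busy until I2 writes@9
I5 -> (18, 19, 25, 26)  // struct: MUL busy until I3 writes@17
I6 -> (19, 27, 28, 29)  // RAW R0: wait I5 write@26
I7 -> (27, 28, 34, 35)  // struct: MUL busy until I5 writes@26
I8 -> (36, 37, 43, 44)  // struct: MUL busy until I7 writes@35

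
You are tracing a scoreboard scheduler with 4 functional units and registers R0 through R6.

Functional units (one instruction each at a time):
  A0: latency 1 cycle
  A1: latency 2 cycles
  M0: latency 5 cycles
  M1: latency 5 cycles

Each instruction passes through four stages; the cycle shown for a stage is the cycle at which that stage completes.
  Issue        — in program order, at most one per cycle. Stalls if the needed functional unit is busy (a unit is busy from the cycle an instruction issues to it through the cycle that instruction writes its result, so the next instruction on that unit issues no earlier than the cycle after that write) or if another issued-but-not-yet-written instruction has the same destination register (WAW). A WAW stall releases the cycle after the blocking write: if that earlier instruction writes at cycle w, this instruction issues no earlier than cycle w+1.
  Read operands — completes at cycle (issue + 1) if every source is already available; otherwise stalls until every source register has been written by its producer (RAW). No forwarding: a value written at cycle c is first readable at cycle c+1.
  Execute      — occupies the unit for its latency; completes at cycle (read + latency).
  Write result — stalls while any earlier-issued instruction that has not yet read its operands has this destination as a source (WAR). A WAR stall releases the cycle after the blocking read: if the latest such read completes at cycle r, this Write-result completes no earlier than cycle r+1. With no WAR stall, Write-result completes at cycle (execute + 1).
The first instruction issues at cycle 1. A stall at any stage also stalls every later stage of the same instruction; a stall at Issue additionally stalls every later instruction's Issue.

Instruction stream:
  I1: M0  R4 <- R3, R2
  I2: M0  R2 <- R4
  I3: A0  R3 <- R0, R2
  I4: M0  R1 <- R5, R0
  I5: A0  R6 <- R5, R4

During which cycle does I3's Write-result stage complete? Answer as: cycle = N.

t=1  I1 dispatched to M0
t=2  I1 operands ready
t=7  I1 complete
t=8  R4←I1
t=9  I2 dispatched to M0
t=10  I2 operands ready, I3 dispatched to A0
t=15  I2 complete
t=16  R2←I2
t=17  I3 operands ready, I4 dispatched to M0
t=18  I3 complete, I4 operands ready
t=19  R3←I3
t=20  I5 dispatched to A0
t=21  I5 operands ready
t=22  I5 complete
t=23  I4 complete, R6←I5
t=24  R1←I4

cycle = 19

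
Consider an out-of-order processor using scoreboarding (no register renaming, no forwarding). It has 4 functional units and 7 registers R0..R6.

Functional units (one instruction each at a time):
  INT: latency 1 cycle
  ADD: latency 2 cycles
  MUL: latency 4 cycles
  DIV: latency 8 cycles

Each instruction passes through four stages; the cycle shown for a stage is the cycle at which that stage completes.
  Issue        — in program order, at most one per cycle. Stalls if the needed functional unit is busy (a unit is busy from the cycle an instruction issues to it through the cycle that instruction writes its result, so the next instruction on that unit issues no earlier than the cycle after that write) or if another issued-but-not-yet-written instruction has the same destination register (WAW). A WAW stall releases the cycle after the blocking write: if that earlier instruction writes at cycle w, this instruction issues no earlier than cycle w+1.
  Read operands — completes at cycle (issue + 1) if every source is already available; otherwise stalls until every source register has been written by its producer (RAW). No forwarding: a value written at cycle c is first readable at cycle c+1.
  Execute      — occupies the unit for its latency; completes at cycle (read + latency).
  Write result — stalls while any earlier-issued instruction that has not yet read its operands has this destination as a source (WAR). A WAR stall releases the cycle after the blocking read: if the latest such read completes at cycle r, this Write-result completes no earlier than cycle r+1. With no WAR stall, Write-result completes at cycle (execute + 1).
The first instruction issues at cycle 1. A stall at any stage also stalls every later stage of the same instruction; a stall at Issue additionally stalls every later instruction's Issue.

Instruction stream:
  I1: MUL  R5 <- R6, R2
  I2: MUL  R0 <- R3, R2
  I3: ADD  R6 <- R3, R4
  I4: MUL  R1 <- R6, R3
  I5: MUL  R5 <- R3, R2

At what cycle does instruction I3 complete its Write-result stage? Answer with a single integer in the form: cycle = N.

[I1] 1/2/6/7
[I2] 8/9/13/14  (struct: MUL busy until I1 writes@7)
[I3] 9/10/12/13
[I4] 15/16/20/21  (struct: MUL busy until I2 writes@14)
[I5] 22/23/27/28  (struct: MUL busy until I4 writes@21)

cycle = 13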